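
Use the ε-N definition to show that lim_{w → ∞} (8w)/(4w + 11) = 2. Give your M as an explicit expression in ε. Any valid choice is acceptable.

Let ε > 0 be given. We seek M > 0 such that w > M implies |(8w)/(4w + 11) − 2| < ε.
(8w)/(4w + 11) − 2 = (4(8w) − 8(4w + 11)) / (4(4w + 11)) = -88/(4(4w + 11)).
For w > 0 we have 4w + 11 > 4w, so |(8w)/(4w + 11) − 2| = 88/(4(4w + 11)) < 88/(4·4w) = (11/2)/w.
Thus |(8w)/(4w + 11) − 2| < ε whenever w > (11/2)/ε.
Take M = (11/2)/ε. If w > M then |(8w)/(4w + 11) − 2| < (11/2)/w < ε.

M = (11/2)/ε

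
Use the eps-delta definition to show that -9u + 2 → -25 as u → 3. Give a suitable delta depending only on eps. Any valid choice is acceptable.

Let eps > 0 be given. We need delta > 0 so that 0 < |u − 3| < delta implies |(-9u + 2) + 25| < eps.
|(-9u + 2) + 25| = |-9u + 27| = 9|u − 3|.
Thus it suffices that |u − 3| < eps/9.
Choosing delta = eps/9 gives |(-9u + 2) + 25| = 9|u − 3| < eps whenever |u − 3| < delta.

delta = eps/9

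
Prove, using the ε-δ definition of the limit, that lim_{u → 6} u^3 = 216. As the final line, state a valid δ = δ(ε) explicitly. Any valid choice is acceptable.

Suppose ε > 0. We seek δ > 0 with 0 < |u − 6| < δ ⇒ |u^3 − 216| < ε.
Factor: u^3 − 216 = (u − 6)(u^2 + 6u + 36), so |u^3 − 216| = |u − 6|·|u^2 + 6u + 36|.
Impose δ ≤ 1 so that |u| < 7; then |u^2 + 6u + 36| ≤ 127.
Hence |u^3 − 216| ≤ 127|u − 6|, which is < ε once |u − 6| < ε/127.
Take δ = min(1, ε/127). If 0 < |u − 6| < δ then both bounds hold and |u^3 − 216| ≤ 127|u − 6| < 127·(ε/127) = ε.

δ = min(1, ε/127)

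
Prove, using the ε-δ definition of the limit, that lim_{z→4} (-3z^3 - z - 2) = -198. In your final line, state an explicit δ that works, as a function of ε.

δ = min(2, ε/229)

Fix ε > 0. We want δ > 0 such that 0 < |z − 4| < δ implies |(-3z^3 - z - 2) + 198| < ε.
(-3z^3 - z - 2) + 198 = -3z^3 - z + 196 = (z − 4)(-3z^2 - 12z - 49).
So |(-3z^3 - z - 2) + 198| = |z − 4|·|-3z^2 - 12z - 49|.
Assume first that |z − 4| < 2, so |z| < 6. Then |-3z^2 - 12z - 49| ≤ 3·6^2 + 12·6 + 49 = 229.
Hence |(-3z^3 - z - 2) + 198| ≤ 229|z − 4| < ε provided |z − 4| < ε/229.
Take δ = min(2, ε/229). Then 0 < |z − 4| < δ gives both |z − 4| < 2 and |z − 4| < ε/229, so |(-3z^3 - z - 2) + 198| < ε.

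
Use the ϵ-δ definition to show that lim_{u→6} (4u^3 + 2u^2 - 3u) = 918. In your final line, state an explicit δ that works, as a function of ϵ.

Let ϵ > 0. We want δ > 0 such that 0 < |u − 6| < δ implies |(4u^3 + 2u^2 - 3u) − 918| < ϵ.
(4u^3 + 2u^2 - 3u) − 918 = 4u^3 + 2u^2 - 3u - 918 = (u − 6)(4u^2 + 26u + 153).
So |(4u^3 + 2u^2 - 3u) − 918| = |u − 6|·|4u^2 + 26u + 153|.
Assume first that |u − 6| < 2, so |u| < 8. Then |4u^2 + 26u + 153| ≤ 4·8^2 + 26·8 + 153 = 617.
Hence |(4u^3 + 2u^2 - 3u) − 918| ≤ 617|u − 6| < ϵ provided |u − 6| < ϵ/617.
Take δ = min(2, ϵ/617). Then 0 < |u − 6| < δ gives both |u − 6| < 2 and |u − 6| < ϵ/617, so |(4u^3 + 2u^2 - 3u) − 918| < ϵ.

δ = min(2, ϵ/617)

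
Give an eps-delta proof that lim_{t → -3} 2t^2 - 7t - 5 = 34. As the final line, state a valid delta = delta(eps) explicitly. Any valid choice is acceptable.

Suppose eps > 0. We want delta > 0 such that 0 < |t + 3| < delta implies |(2t^2 - 7t - 5) − 34| < eps.
(2t^2 - 7t - 5) − 34 = 2t^2 - 7t - 39 = (t + 3)(2t - 13).
So |(2t^2 - 7t - 5) − 34| = |t + 3|·|2t - 13|.
Require delta ≤ 1. Then |t + 3| < 1 gives |t| < 4, and by the triangle inequality |2t - 13| ≤ 2·4 + 13 = 21.
Hence |(2t^2 - 7t - 5) − 34| ≤ 21|t + 3| < eps provided |t + 3| < eps/21.
Take delta = min(1, eps/21). Then 0 < |t + 3| < delta gives both |t + 3| < 1 and |t + 3| < eps/21, so |(2t^2 - 7t - 5) − 34| < eps.

delta = min(1, eps/21)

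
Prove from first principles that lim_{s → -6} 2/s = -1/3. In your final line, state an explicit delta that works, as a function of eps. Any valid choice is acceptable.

Suppose eps > 0. We seek delta > 0 such that 0 < |s + 6| < delta implies |2/s + 1/3| < eps.
|2/s + 1/3| = 2·|-6 − s|/(6·|s|) = 2|s + 6|/(6|s|).
Require delta ≤ 3 so that |s| > 6 − 3 = 3, hence 6|s| > 18.
Then |2/s + 1/3| < 2|s + 6|/18, which is < eps when |s + 6| < 9eps.
Take delta = min(3, 9eps). Then 0 < |s + 6| < delta gives both |s + 6| < 3 and |s + 6| < 9eps, so |2/s + 1/3| < eps.

delta = min(3, 9eps)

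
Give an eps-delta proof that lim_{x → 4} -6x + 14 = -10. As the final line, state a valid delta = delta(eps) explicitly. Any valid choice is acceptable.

Let eps > 0 be given. We need delta > 0 so that 0 < |x − 4| < delta implies |(-6x + 14) + 10| < eps.
|(-6x + 14) + 10| = |-6x + 24| = 6|x − 4|.
Thus it suffices that |x − 4| < eps/6.
Take delta = eps/6. If 0 < |x − 4| < delta then |(-6x + 14) + 10| = 6|x − 4| < 6·(eps/6) = eps.

delta = eps/6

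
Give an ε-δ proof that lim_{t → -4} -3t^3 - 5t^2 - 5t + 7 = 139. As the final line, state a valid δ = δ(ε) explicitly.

δ = min(1, ε/143)

Fix ε > 0. We want δ > 0 such that 0 < |t + 4| < δ implies |(-3t^3 - 5t^2 - 5t + 7) − 139| < ε.
(-3t^3 - 5t^2 - 5t + 7) − 139 = -3t^3 - 5t^2 - 5t - 132 = (t + 4)(-3t^2 + 7t - 33).
So |(-3t^3 - 5t^2 - 5t + 7) − 139| = |t + 4|·|-3t^2 + 7t - 33|.
Assume first that |t + 4| < 1, so |t| < 5. Then |-3t^2 + 7t - 33| ≤ 3·5^2 + 7·5 + 33 = 143.
Hence |(-3t^3 - 5t^2 - 5t + 7) − 139| ≤ 143|t + 4| < ε provided |t + 4| < ε/143.
Choosing δ = min(1, ε/143) ensures both conditions, hence |(-3t^3 - 5t^2 - 5t + 7) − 139| < ε.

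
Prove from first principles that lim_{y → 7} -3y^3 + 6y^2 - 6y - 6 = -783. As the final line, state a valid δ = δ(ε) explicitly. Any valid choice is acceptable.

Let ε > 0. We want δ > 0 such that 0 < |y − 7| < δ implies |(-3y^3 + 6y^2 - 6y - 6) + 783| < ε.
(-3y^3 + 6y^2 - 6y - 6) + 783 = -3y^3 + 6y^2 - 6y + 777 = (y − 7)(-3y^2 - 15y - 111).
So |(-3y^3 + 6y^2 - 6y - 6) + 783| = |y − 7|·|-3y^2 - 15y - 111|.
Require δ ≤ 1. Then |y − 7| < 1 gives |y| < 8, and by the triangle inequality |-3y^2 - 15y - 111| ≤ 3·8^2 + 15·8 + 111 = 423.
Hence |(-3y^3 + 6y^2 - 6y - 6) + 783| ≤ 423|y − 7| < ε provided |y − 7| < ε/423.
Take δ = min(1, ε/423). Then 0 < |y − 7| < δ gives both |y − 7| < 1 and |y − 7| < ε/423, so |(-3y^3 + 6y^2 - 6y - 6) + 783| < ε.

δ = min(1, ε/423)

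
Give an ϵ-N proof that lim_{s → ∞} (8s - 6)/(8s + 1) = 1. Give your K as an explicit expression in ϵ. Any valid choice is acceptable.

K = (7/8)/ϵ

Fix ϵ > 0. We seek K > 0 such that s > K implies |(8s - 6)/(8s + 1) − 1| < ϵ.
(8s - 6)/(8s + 1) − 1 = (8(8s - 6) − 8(8s + 1)) / (8(8s + 1)) = -56/(8(8s + 1)).
For s > 0 we have 8s + 1 > 8s, so |(8s - 6)/(8s + 1) − 1| = 56/(8(8s + 1)) < 56/(8·8s) = (7/8)/s.
Thus |(8s - 6)/(8s + 1) − 1| < ϵ whenever s > (7/8)/ϵ.
Take K = (7/8)/ϵ. If s > K then |(8s - 6)/(8s + 1) − 1| < (7/8)/s < ϵ.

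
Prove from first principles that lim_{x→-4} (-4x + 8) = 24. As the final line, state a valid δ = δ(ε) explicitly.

δ = ε/4

Fix ε > 0. We need δ > 0 so that 0 < |x + 4| < δ implies |(-4x + 8) − 24| < ε.
Since (-4x + 8) − 24 = -4(x + 4), we have |(-4x + 8) − 24| = 4|x + 4|.
Thus it suffices that |x + 4| < ε/4.
Take δ = ε/4. If 0 < |x + 4| < δ then |(-4x + 8) − 24| = 4|x + 4| < 4·(ε/4) = ε.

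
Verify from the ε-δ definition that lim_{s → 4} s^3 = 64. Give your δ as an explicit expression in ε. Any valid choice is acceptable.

δ = min(2, ε/76)

Let ε > 0. We seek δ > 0 with 0 < |s − 4| < δ ⇒ |s^3 − 64| < ε.
Factor: s^3 − 64 = (s − 4)(s^2 + 4s + 16), so |s^3 − 64| = |s − 4|·|s^2 + 4s + 16|.
Impose δ ≤ 2 so that |s| < 6; then |s^2 + 4s + 16| ≤ 76.
Hence |s^3 − 64| ≤ 76|s − 4|, which is < ε once |s − 4| < ε/76.
Take δ = min(2, ε/76). If 0 < |s − 4| < δ then both bounds hold and |s^3 − 64| ≤ 76|s − 4| < 76·(ε/76) = ε.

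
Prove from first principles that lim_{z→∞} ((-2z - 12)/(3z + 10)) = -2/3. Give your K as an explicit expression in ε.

K = (16/9)/ε

Let ε > 0 be given. We seek K > 0 such that z > K implies |(-2z - 12)/(3z + 10) + 2/3| < ε.
(-2z - 12)/(3z + 10) + 2/3 = (3(-2z - 12) − (-2)(3z + 10)) / (3(3z + 10)) = -16/(3(3z + 10)).
For z > 0 we have 3z + 10 > 3z, so |(-2z - 12)/(3z + 10) + 2/3| = 16/(3(3z + 10)) < 16/(3·3z) = (16/9)/z.
Thus |(-2z - 12)/(3z + 10) + 2/3| < ε whenever z > (16/9)/ε.
Take K = (16/9)/ε. If z > K then |(-2z - 12)/(3z + 10) + 2/3| < (16/9)/z < ε.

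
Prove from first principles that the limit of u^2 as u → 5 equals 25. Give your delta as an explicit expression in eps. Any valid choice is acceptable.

Let eps > 0 be given. We seek delta > 0 with 0 < |u − 5| < delta ⇒ |u^2 − 25| < eps.
Factor: u^2 − 25 = (u − 5)(u + 5), so |u^2 − 25| = |u − 5|·|u + 5|.
Impose delta ≤ 1 so that |u| < 6; then |u + 5| ≤ 11.
Hence |u^2 − 25| ≤ 11|u − 5|, which is < eps once |u − 5| < eps/11.
Take delta = min(1, eps/11). If 0 < |u − 5| < delta then both bounds hold and |u^2 − 25| ≤ 11|u − 5| < 11·(eps/11) = eps.

delta = min(1, eps/11)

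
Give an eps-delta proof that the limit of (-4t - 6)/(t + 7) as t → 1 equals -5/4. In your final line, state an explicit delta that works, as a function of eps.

delta = min(4, (16/11)eps)

Suppose eps > 0. We want delta > 0 with 0 < |t − 1| < delta ⇒ |(-4t - 6)/(t + 7) + 5/4| < eps.
Combining over a common denominator, (-4t - 6)/(t + 7) + 5/4 = [(-4t - 6)·8 − (-10)·(t + 7)] / [8·(t + 7)] = -22(t − 1) / (8(t + 7)).
So |(-4t - 6)/(t + 7) + 5/4| = 22|t − 1| / (8·|t + 7|).
Restrict delta ≤ 4. Then |t − 1| < 4 gives |t + 7| = |(t − 1) + 8| ≥ 8 − 4 = 4.
Hence |(-4t - 6)/(t + 7) + 5/4| < 22|t − 1|/(8·4) = (11/16)|t − 1|, which is < eps once |t − 1| < (16/11)eps.
Take delta = min(4, (16/11)eps). Then 0 < |t − 1| < delta forces both bounds, so |(-4t - 6)/(t + 7) + 5/4| < eps.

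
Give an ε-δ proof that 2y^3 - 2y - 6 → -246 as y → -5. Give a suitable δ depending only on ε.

δ = min(1, ε/180)

Let ε > 0. We want δ > 0 such that 0 < |y + 5| < δ implies |(2y^3 - 2y - 6) + 246| < ε.
(2y^3 - 2y - 6) + 246 = 2y^3 - 2y + 240 = (y + 5)(2y^2 - 10y + 48).
So |(2y^3 - 2y - 6) + 246| = |y + 5|·|2y^2 - 10y + 48|.
Require δ ≤ 1. Then |y + 5| < 1 gives |y| < 6, and by the triangle inequality |2y^2 - 10y + 48| ≤ 2·6^2 + 10·6 + 48 = 180.
Hence |(2y^3 - 2y - 6) + 246| ≤ 180|y + 5| < ε provided |y + 5| < ε/180.
Choosing δ = min(1, ε/180) ensures both conditions, hence |(2y^3 - 2y - 6) + 246| < ε.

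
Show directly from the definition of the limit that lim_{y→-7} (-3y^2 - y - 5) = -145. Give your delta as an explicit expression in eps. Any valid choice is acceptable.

delta = min(1, eps/44)

Fix eps > 0. We want delta > 0 such that 0 < |y + 7| < delta implies |(-3y^2 - y - 5) + 145| < eps.
(-3y^2 - y - 5) + 145 = -3y^2 - y + 140 = (y + 7)(-3y + 20).
So |(-3y^2 - y - 5) + 145| = |y + 7|·|-3y + 20|.
Assume first that |y + 7| < 1, so |y| < 8. Then |-3y + 20| ≤ 3·8 + 20 = 44.
Hence |(-3y^2 - y - 5) + 145| ≤ 44|y + 7| < eps provided |y + 7| < eps/44.
Take delta = min(1, eps/44). Then 0 < |y + 7| < delta gives both |y + 7| < 1 and |y + 7| < eps/44, so |(-3y^2 - y - 5) + 145| < eps.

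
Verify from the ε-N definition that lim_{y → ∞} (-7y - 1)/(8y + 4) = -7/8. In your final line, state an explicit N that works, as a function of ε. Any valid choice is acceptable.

Fix ε > 0. We seek N > 0 such that y > N implies |(-7y - 1)/(8y + 4) + 7/8| < ε.
(-7y - 1)/(8y + 4) + 7/8 = (8(-7y - 1) − (-7)(8y + 4)) / (8(8y + 4)) = 20/(8(8y + 4)).
For y > 0 we have 8y + 4 > 8y, so |(-7y - 1)/(8y + 4) + 7/8| = 20/(8(8y + 4)) < 20/(8·8y) = (5/16)/y.
Thus |(-7y - 1)/(8y + 4) + 7/8| < ε whenever y > (5/16)/ε.
Take N = (5/16)/ε. If y > N then |(-7y - 1)/(8y + 4) + 7/8| < (5/16)/y < ε.

N = (5/16)/ε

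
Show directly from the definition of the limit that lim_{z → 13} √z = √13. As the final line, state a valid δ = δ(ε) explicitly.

Suppose ε > 0. We want δ > 0 such that 0 < |z − 13| < δ implies |√z − √13| < ε.
Rationalise: √z − √13 = (z − 13)/(√z + √13), so |√z − √13| = |z − 13|/(√z + √13).
Restrict δ ≤ 13 so that |z − 13| < 13 forces z > 0, and then √z + √13 > √13.
Hence |√z − √13| < |z − 13|/√13, which is < ε once |z − 13| < √13·ε.
Take δ = min(13, √13·ε). If 0 < |z − 13| < δ then z > 0 and |√z − √13| < |z − 13|/√13 < ε.

δ = min(13, √13·ε)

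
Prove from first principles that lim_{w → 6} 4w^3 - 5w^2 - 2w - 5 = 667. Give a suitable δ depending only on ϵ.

Let ϵ > 0. We want δ > 0 such that 0 < |w − 6| < δ implies |(4w^3 - 5w^2 - 2w - 5) − 667| < ϵ.
(4w^3 - 5w^2 - 2w - 5) − 667 = 4w^3 - 5w^2 - 2w - 672 = (w − 6)(4w^2 + 19w + 112).
So |(4w^3 - 5w^2 - 2w - 5) − 667| = |w − 6|·|4w^2 + 19w + 112|.
Require δ ≤ 1. Then |w − 6| < 1 gives |w| < 7, and by the triangle inequality |4w^2 + 19w + 112| ≤ 4·7^2 + 19·7 + 112 = 441.
Hence |(4w^3 - 5w^2 - 2w - 5) − 667| ≤ 441|w − 6| < ϵ provided |w − 6| < ϵ/441.
Choosing δ = min(1, ϵ/441) ensures both conditions, hence |(4w^3 - 5w^2 - 2w - 5) − 667| < ϵ.

δ = min(1, ϵ/441)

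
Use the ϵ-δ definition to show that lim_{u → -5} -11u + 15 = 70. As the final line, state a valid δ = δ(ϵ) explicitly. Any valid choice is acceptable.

Suppose ϵ > 0. We need δ > 0 so that 0 < |u + 5| < δ implies |(-11u + 15) − 70| < ϵ.
Since (-11u + 15) − 70 = -11(u + 5), we have |(-11u + 15) − 70| = 11|u + 5|.
So 11|u + 5| < ϵ exactly when |u + 5| < ϵ/11.
Take δ = ϵ/11. If 0 < |u + 5| < δ then |(-11u + 15) − 70| = 11|u + 5| < 11·(ϵ/11) = ϵ.

δ = ϵ/11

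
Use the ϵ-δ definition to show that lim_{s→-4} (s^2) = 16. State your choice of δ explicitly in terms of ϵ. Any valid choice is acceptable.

Fix ϵ > 0. We seek δ > 0 with 0 < |s + 4| < δ ⇒ |s^2 − 16| < ϵ.
Factor: s^2 − 16 = (s + 4)(s - 4), so |s^2 − 16| = |s + 4|·|s - 4|.
Impose δ ≤ 1 so that |s| < 5; then |s - 4| ≤ 9.
Hence |s^2 − 16| ≤ 9|s + 4|, which is < ϵ once |s + 4| < ϵ/9.
Take δ = min(1, ϵ/9). If 0 < |s + 4| < δ then both bounds hold and |s^2 − 16| ≤ 9|s + 4| < 9·(ϵ/9) = ϵ.

δ = min(1, ϵ/9)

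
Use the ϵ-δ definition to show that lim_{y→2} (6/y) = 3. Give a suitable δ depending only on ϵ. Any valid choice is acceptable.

Let ϵ > 0. We seek δ > 0 such that 0 < |y − 2| < δ implies |6/y − 3| < ϵ.
|6/y − 3| = 6·|2 − y|/(2·|y|) = 6|y − 2|/(2|y|).
Require δ ≤ 1 so that |y| > 2 − 1 = 1, hence 2|y| > 2.
Then |6/y − 3| < 6|y − 2|/2, which is < ϵ when |y − 2| < (1/3)ϵ.
Take δ = min(1, (1/3)ϵ). Then 0 < |y − 2| < δ gives both |y − 2| < 1 and |y − 2| < (1/3)ϵ, so |6/y − 3| < ϵ.

δ = min(1, (1/3)ϵ)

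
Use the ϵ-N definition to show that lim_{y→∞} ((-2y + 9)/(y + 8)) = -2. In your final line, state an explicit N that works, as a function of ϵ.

Let ϵ > 0. We seek N > 0 such that y > N implies |(-2y + 9)/(y + 8) + 2| < ϵ.
(-2y + 9)/(y + 8) + 2 = ((-2y + 9) − (-2)(y + 8)) / ((y + 8)) = 25/((y + 8)).
For y > 0 we have y + 8 > y, so |(-2y + 9)/(y + 8) + 2| = 25/((y + 8)) < 25/(y) = 25/y.
Thus |(-2y + 9)/(y + 8) + 2| < ϵ whenever y > 25/ϵ.
Take N = 25/ϵ. If y > N then |(-2y + 9)/(y + 8) + 2| < 25/y < ϵ.

N = 25/ϵ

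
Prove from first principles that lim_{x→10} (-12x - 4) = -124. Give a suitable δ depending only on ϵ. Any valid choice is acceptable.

δ = ϵ/12

Let ϵ > 0. We need δ > 0 so that 0 < |x − 10| < δ implies |(-12x - 4) + 124| < ϵ.
Since (-12x - 4) + 124 = -12(x − 10), we have |(-12x - 4) + 124| = 12|x − 10|.
So 12|x − 10| < ϵ exactly when |x − 10| < ϵ/12.
Choosing δ = ϵ/12 gives |(-12x - 4) + 124| = 12|x − 10| < ϵ whenever |x − 10| < δ.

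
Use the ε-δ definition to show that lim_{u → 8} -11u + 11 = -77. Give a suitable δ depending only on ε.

δ = ε/11

Let ε > 0 be given. We need δ > 0 so that 0 < |u − 8| < δ implies |(-11u + 11) + 77| < ε.
Since (-11u + 11) + 77 = -11(u − 8), we have |(-11u + 11) + 77| = 11|u − 8|.
So 11|u − 8| < ε exactly when |u − 8| < ε/11.
Take δ = ε/11. If 0 < |u − 8| < δ then |(-11u + 11) + 77| = 11|u − 8| < 11·(ε/11) = ε.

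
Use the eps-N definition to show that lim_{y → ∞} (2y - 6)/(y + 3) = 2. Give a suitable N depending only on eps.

N = 12/eps

Fix eps > 0. We seek N > 0 such that y > N implies |(2y - 6)/(y + 3) − 2| < eps.
(2y - 6)/(y + 3) − 2 = ((2y - 6) − 2(y + 3)) / ((y + 3)) = -12/((y + 3)).
For y > 0 we have y + 3 > y, so |(2y - 6)/(y + 3) − 2| = 12/((y + 3)) < 12/(y) = 12/y.
Thus |(2y - 6)/(y + 3) − 2| < eps whenever y > 12/eps.
Take N = 12/eps. If y > N then |(2y - 6)/(y + 3) − 2| < 12/y < eps.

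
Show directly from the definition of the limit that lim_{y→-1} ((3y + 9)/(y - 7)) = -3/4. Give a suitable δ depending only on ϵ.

δ = min(4, (16/15)ϵ)

Let ϵ > 0. We want δ > 0 with 0 < |y + 1| < δ ⇒ |(3y + 9)/(y - 7) + 3/4| < ϵ.
Combining over a common denominator, (3y + 9)/(y - 7) + 3/4 = [(3y + 9)·(-8) − 6·(y - 7)] / [(-8)·(y - 7)] = -30(y + 1) / ((-8)(y - 7)).
So |(3y + 9)/(y - 7) + 3/4| = 30|y + 1| / (8·|y − 7|).
Require δ ≤ 4, so |y − 7| ≥ |-8| − |y + 1| > 8 − 4 = 4.
Hence |(3y + 9)/(y - 7) + 3/4| < 30|y + 1|/(8·4) = (15/16)|y + 1|, which is < ϵ once |y + 1| < (16/15)ϵ.
Take δ = min(4, (16/15)ϵ). Then 0 < |y + 1| < δ forces both bounds, so |(3y + 9)/(y - 7) + 3/4| < ϵ.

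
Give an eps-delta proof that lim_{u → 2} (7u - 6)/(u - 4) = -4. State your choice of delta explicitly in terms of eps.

Let eps > 0. We want delta > 0 with 0 < |u − 2| < delta ⇒ |(7u - 6)/(u - 4) + 4| < eps.
Combining over a common denominator, (7u - 6)/(u - 4) + 4 = [(7u - 6)·(-2) − 8·(u - 4)] / [(-2)·(u - 4)] = -22(u − 2) / ((-2)(u - 4)).
So |(7u - 6)/(u - 4) + 4| = 22|u − 2| / (2·|u − 4|).
Restrict delta ≤ 1. Then |u − 2| < 1 gives |u − 4| = |(u − 2) + (-2)| ≥ 2 − 1 = 1.
Hence |(7u - 6)/(u - 4) + 4| < 22|u − 2|/(2·1) = 11|u − 2|, which is < eps once |u − 2| < (1/11)eps.
Take delta = min(1, (1/11)eps). Then 0 < |u − 2| < delta forces both bounds, so |(7u - 6)/(u - 4) + 4| < eps.

delta = min(1, (1/11)eps)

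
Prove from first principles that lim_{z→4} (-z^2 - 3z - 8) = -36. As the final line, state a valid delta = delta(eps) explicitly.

Let eps > 0 be given. We want delta > 0 such that 0 < |z − 4| < delta implies |(-z^2 - 3z - 8) + 36| < eps.
(-z^2 - 3z - 8) + 36 = -z^2 - 3z + 28 = (z − 4)(-z - 7).
So |(-z^2 - 3z - 8) + 36| = |z − 4|·|-z - 7|.
Require delta ≤ 1. Then |z − 4| < 1 gives |z| < 5, and by the triangle inequality |-z - 7| ≤ 5 + 7 = 12.
Hence |(-z^2 - 3z - 8) + 36| ≤ 12|z − 4| < eps provided |z − 4| < eps/12.
Choosing delta = min(1, eps/12) ensures both conditions, hence |(-z^2 - 3z - 8) + 36| < eps.

delta = min(1, eps/12)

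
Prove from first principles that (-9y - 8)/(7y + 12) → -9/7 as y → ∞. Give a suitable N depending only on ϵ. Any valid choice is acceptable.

N = (52/49)/ϵ

Suppose ϵ > 0. We seek N > 0 such that y > N implies |(-9y - 8)/(7y + 12) + 9/7| < ϵ.
(-9y - 8)/(7y + 12) + 9/7 = (7(-9y - 8) − (-9)(7y + 12)) / (7(7y + 12)) = 52/(7(7y + 12)).
For y > 0 we have 7y + 12 > 7y, so |(-9y - 8)/(7y + 12) + 9/7| = 52/(7(7y + 12)) < 52/(7·7y) = (52/49)/y.
Thus |(-9y - 8)/(7y + 12) + 9/7| < ϵ whenever y > (52/49)/ϵ.
Take N = (52/49)/ϵ. If y > N then |(-9y - 8)/(7y + 12) + 9/7| < (52/49)/y < ϵ.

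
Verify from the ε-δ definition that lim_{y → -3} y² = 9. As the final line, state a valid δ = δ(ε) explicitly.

Fix ε > 0. We seek δ > 0 with 0 < |y + 3| < δ ⇒ |y² − 9| < ε.
Factor: y² − 9 = (y + 3)(y - 3), so |y² − 9| = |y + 3|·|y - 3|.
Impose δ ≤ 1 so that |y| < 4; then |y - 3| ≤ 7.
Hence |y² − 9| ≤ 7|y + 3|, which is < ε once |y + 3| < ε/7.
Take δ = min(1, ε/7). If 0 < |y + 3| < δ then both bounds hold and |y² − 9| ≤ 7|y + 3| < 7·(ε/7) = ε.

δ = min(1, ε/7)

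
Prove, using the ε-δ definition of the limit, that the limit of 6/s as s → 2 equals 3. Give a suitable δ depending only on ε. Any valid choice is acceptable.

δ = min(1, (1/3)ε)

Let ε > 0. We seek δ > 0 such that 0 < |s − 2| < δ implies |6/s − 3| < ε.
|6/s − 3| = 6·|2 − s|/(2·|s|) = 6|s − 2|/(2|s|).
Restrict δ ≤ 1. Then |s − 2| < 1 gives |s| > 1, so 2|s| > 2.
Then |6/s − 3| < 6|s − 2|/2, which is < ε when |s − 2| < (1/3)ε.
Take δ = min(1, (1/3)ε). Then 0 < |s − 2| < δ gives both |s − 2| < 1 and |s − 2| < (1/3)ε, so |6/s − 3| < ε.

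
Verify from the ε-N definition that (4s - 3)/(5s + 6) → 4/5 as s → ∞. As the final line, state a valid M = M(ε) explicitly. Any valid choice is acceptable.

M = (39/25)/ε

Fix ε > 0. We seek M > 0 such that s > M implies |(4s - 3)/(5s + 6) − (4/5)| < ε.
(4s - 3)/(5s + 6) − (4/5) = (5(4s - 3) − 4(5s + 6)) / (5(5s + 6)) = -39/(5(5s + 6)).
For s > 0 we have 5s + 6 > 5s, so |(4s - 3)/(5s + 6) − (4/5)| = 39/(5(5s + 6)) < 39/(5·5s) = (39/25)/s.
Thus |(4s - 3)/(5s + 6) − (4/5)| < ε whenever s > (39/25)/ε.
Take M = (39/25)/ε. If s > M then |(4s - 3)/(5s + 6) − (4/5)| < (39/25)/s < ε.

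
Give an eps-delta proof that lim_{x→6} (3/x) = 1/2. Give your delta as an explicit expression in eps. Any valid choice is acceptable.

delta = min(3, 6eps)

Suppose eps > 0. We seek delta > 0 such that 0 < |x − 6| < delta implies |3/x − (1/2)| < eps.
|3/x − (1/2)| = 3·|6 − x|/(6·|x|) = 3|x − 6|/(6|x|).
Require delta ≤ 3 so that |x| > 6 − 3 = 3, hence 6|x| > 18.
Then |3/x − (1/2)| < 3|x − 6|/18, which is < eps when |x − 6| < 6eps.
Take delta = min(3, 6eps). Then 0 < |x − 6| < delta gives both |x − 6| < 3 and |x − 6| < 6eps, so |3/x − (1/2)| < eps.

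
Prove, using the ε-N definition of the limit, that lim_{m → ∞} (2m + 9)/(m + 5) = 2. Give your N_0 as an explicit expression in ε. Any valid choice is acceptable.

N_0 = 1/ε

Fix ε > 0. For m ≥ 1, |(2m + 9)/(m + 5) − 2| = |-1|/((m + 5)) = 1/((m + 5)).
Since m + 5 ≥ m for m ≥ 1, this is ≤ 1/(m) = 1/m.
So |(2m + 9)/(m + 5) − 2| < ε whenever m > 1/ε.
Take N_0 = 1/ε. If m > N_0 then |(2m + 9)/(m + 5) − 2| ≤ 1/m < ε.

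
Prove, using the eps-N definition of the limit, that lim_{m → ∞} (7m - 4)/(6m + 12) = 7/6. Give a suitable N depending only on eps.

N = 3/eps

Let eps > 0 be given. For m ≥ 1, |(7m - 4)/(6m + 12) − (7/6)| = |-108|/(6(6m + 12)) = 108/(6(6m + 12)).
Since 6m + 12 ≥ 6m for m ≥ 1, this is ≤ 108/(6·6m) = 3/m.
So |(7m - 4)/(6m + 12) − (7/6)| < eps whenever m > 3/eps.
Take N = 3/eps. If m > N then |(7m - 4)/(6m + 12) − (7/6)| ≤ 3/m < eps.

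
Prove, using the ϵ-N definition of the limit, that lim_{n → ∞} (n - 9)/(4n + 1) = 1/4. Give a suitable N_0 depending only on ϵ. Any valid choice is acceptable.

Let ϵ > 0 be given. For n ≥ 1, |(n - 9)/(4n + 1) − (1/4)| = |-37|/(4(4n + 1)) = 37/(4(4n + 1)).
Since 4n + 1 ≥ 4n for n ≥ 1, this is ≤ 37/(4·4n) = (37/16)/n.
So |(n - 9)/(4n + 1) − (1/4)| < ϵ whenever n > (37/16)/ϵ.
Take N_0 = (37/16)/ϵ. If n > N_0 then |(n - 9)/(4n + 1) − (1/4)| ≤ (37/16)/n < ϵ.

N_0 = (37/16)/ϵ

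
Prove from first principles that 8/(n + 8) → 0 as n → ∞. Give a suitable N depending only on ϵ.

Suppose ϵ > 0. For n ≥ 1, |8/(n + 8) − 0| = 8/(n + 8) ≤ 8/n.
We need 8/n < ϵ, i.e. n > 8/ϵ.
Take N = 8/ϵ. If n > N then |8/(n + 8)| ≤ 8/n < ϵ.

N = 8/ϵ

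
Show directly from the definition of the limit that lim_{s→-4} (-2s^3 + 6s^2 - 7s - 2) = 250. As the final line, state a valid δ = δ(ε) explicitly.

Suppose ε > 0. We want δ > 0 such that 0 < |s + 4| < δ implies |(-2s^3 + 6s^2 - 7s - 2) − 250| < ε.
(-2s^3 + 6s^2 - 7s - 2) − 250 = -2s^3 + 6s^2 - 7s - 252 = (s + 4)(-2s^2 + 14s - 63).
So |(-2s^3 + 6s^2 - 7s - 2) − 250| = |s + 4|·|-2s^2 + 14s - 63|.
Assume first that |s + 4| < 1, so |s| < 5. Then |-2s^2 + 14s - 63| ≤ 2·5^2 + 14·5 + 63 = 183.
Hence |(-2s^3 + 6s^2 - 7s - 2) − 250| ≤ 183|s + 4| < ε provided |s + 4| < ε/183.
Choosing δ = min(1, ε/183) ensures both conditions, hence |(-2s^3 + 6s^2 - 7s - 2) − 250| < ε.

δ = min(1, ε/183)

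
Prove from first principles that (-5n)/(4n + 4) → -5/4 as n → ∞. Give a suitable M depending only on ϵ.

Suppose ϵ > 0. For n ≥ 1, |(-5n)/(4n + 4) + 5/4| = |20|/(4(4n + 4)) = 20/(4(4n + 4)).
Since 4n + 4 ≥ 4n for n ≥ 1, this is ≤ 20/(4·4n) = (5/4)/n.
So |(-5n)/(4n + 4) + 5/4| < ϵ whenever n > (5/4)/ϵ.
Take M = (5/4)/ϵ. If n > M then |(-5n)/(4n + 4) + 5/4| ≤ (5/4)/n < ϵ.

M = (5/4)/ϵ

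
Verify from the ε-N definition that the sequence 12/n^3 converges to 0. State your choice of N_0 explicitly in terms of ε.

N_0 = (12/ε)^{1/3}

Let ε > 0 be given. For n ≥ 1, |12/n^3 − 0| = 12/n^3.
12/n^3 < ε ⇔ n^3 > 12/ε ⇔ n > (12/ε)^{1/3}.
Take N_0 = (12/ε)^{1/3}. Then n > N_0 implies 12/n^3 < ε.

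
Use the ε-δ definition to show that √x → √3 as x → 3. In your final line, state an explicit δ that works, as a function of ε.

Suppose ε > 0. We want δ > 0 such that 0 < |x − 3| < δ implies |√x − √3| < ε.
Multiplying by the conjugate, |√x − √3| = |x − 3|/(√x + √3).
Restrict δ ≤ 3 so that |x − 3| < 3 forces x > 0, and then √x + √3 > √3.
Hence |√x − √3| < |x − 3|/√3, which is < ε once |x − 3| < √3·ε.
Take δ = min(3, √3·ε). If 0 < |x − 3| < δ then x > 0 and |√x − √3| < |x − 3|/√3 < ε.

δ = min(3, √3·ε)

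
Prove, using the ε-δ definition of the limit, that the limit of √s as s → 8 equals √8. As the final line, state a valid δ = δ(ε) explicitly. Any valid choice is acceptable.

Let ε > 0. We want δ > 0 such that 0 < |s − 8| < δ implies |√s − √8| < ε.
Rationalise: √s − √8 = (s − 8)/(√s + √8), so |√s − √8| = |s − 8|/(√s + √8).
Restrict δ ≤ 8 so that |s − 8| < 8 forces s > 0, and then √s + √8 > √8.
Hence |√s − √8| < |s − 8|/√8, which is < ε once |s − 8| < √8·ε.
Take δ = min(8, √8·ε). If 0 < |s − 8| < δ then s > 0 and |√s − √8| < |s − 8|/√8 < ε.

δ = min(8, √8·ε)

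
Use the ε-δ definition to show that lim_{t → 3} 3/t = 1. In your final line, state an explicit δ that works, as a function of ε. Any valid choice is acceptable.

δ = min(3/2, (3/2)ε)

Fix ε > 0. We seek δ > 0 such that 0 < |t − 3| < δ implies |3/t − 1| < ε.
|3/t − 1| = 3·|3 − t|/(3·|t|) = 3|t − 3|/(3|t|).
Restrict δ ≤ 3/2. Then |t − 3| < 3/2 gives |t| > 3/2, so 3|t| > 9/2.
Then |3/t − 1| < 3|t − 3|/(9/2), which is < ε when |t − 3| < (3/2)ε.
Take δ = min(3/2, (3/2)ε). Then 0 < |t − 3| < δ gives both |t − 3| < 3/2 and |t − 3| < (3/2)ε, so |3/t − 1| < ε.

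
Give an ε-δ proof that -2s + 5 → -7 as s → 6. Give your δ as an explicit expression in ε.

Let ε > 0. We need δ > 0 so that 0 < |s − 6| < δ implies |(-2s + 5) + 7| < ε.
|(-2s + 5) + 7| = |-2s + 12| = 2|s − 6|.
So 2|s − 6| < ε exactly when |s − 6| < ε/2.
Choosing δ = ε/2 gives |(-2s + 5) + 7| = 2|s − 6| < ε whenever |s − 6| < δ.

δ = ε/2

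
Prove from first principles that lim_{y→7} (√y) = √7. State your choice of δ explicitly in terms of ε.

δ = min(7, √7·ε)

Let ε > 0. We want δ > 0 such that 0 < |y − 7| < δ implies |√y − √7| < ε.
Rationalise: √y − √7 = (y − 7)/(√y + √7), so |√y − √7| = |y − 7|/(√y + √7).
Restrict δ ≤ 7 so that |y − 7| < 7 forces y > 0, and then √y + √7 > √7.
Hence |√y − √7| < |y − 7|/√7, which is < ε once |y − 7| < √7·ε.
Take δ = min(7, √7·ε). If 0 < |y − 7| < δ then y > 0 and |√y − √7| < |y − 7|/√7 < ε.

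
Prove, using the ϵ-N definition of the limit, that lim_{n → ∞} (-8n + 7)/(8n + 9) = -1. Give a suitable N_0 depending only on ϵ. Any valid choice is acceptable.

Suppose ϵ > 0. For n ≥ 1, |(-8n + 7)/(8n + 9) + 1| = |128|/(8(8n + 9)) = 128/(8(8n + 9)).
Since 8n + 9 ≥ 8n for n ≥ 1, this is ≤ 128/(8·8n) = 2/n.
So |(-8n + 7)/(8n + 9) + 1| < ϵ whenever n > 2/ϵ.
Take N_0 = 2/ϵ. If n > N_0 then |(-8n + 7)/(8n + 9) + 1| ≤ 2/n < ϵ.

N_0 = 2/ϵ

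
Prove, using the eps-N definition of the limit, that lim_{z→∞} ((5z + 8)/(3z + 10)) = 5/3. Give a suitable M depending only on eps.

Suppose eps > 0. We seek M > 0 such that z > M implies |(5z + 8)/(3z + 10) − (5/3)| < eps.
(5z + 8)/(3z + 10) − (5/3) = (3(5z + 8) − 5(3z + 10)) / (3(3z + 10)) = -26/(3(3z + 10)).
For z > 0 we have 3z + 10 > 3z, so |(5z + 8)/(3z + 10) − (5/3)| = 26/(3(3z + 10)) < 26/(3·3z) = (26/9)/z.
Thus |(5z + 8)/(3z + 10) − (5/3)| < eps whenever z > (26/9)/eps.
Take M = (26/9)/eps. If z > M then |(5z + 8)/(3z + 10) − (5/3)| < (26/9)/z < eps.

M = (26/9)/eps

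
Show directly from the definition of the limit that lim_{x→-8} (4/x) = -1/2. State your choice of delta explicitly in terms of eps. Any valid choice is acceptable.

delta = min(4, 8eps)

Let eps > 0 be given. We seek delta > 0 such that 0 < |x + 8| < delta implies |4/x + 1/2| < eps.
|4/x + 1/2| = 4·|-8 − x|/(8·|x|) = 4|x + 8|/(8|x|).
Require delta ≤ 4 so that |x| > 8 − 4 = 4, hence 8|x| > 32.
Then |4/x + 1/2| < 4|x + 8|/32, which is < eps when |x + 8| < 8eps.
Take delta = min(4, 8eps). Then 0 < |x + 8| < delta gives both |x + 8| < 4 and |x + 8| < 8eps, so |4/x + 1/2| < eps.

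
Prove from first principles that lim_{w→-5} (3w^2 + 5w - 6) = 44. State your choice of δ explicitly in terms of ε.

δ = min(1, ε/28)

Let ε > 0 be given. We want δ > 0 such that 0 < |w + 5| < δ implies |(3w^2 + 5w - 6) − 44| < ε.
(3w^2 + 5w - 6) − 44 = 3w^2 + 5w - 50 = (w + 5)(3w - 10).
So |(3w^2 + 5w - 6) − 44| = |w + 5|·|3w - 10|.
Assume first that |w + 5| < 1, so |w| < 6. Then |3w - 10| ≤ 3·6 + 10 = 28.
Hence |(3w^2 + 5w - 6) − 44| ≤ 28|w + 5| < ε provided |w + 5| < ε/28.
Take δ = min(1, ε/28). Then 0 < |w + 5| < δ gives both |w + 5| < 1 and |w + 5| < ε/28, so |(3w^2 + 5w - 6) − 44| < ε.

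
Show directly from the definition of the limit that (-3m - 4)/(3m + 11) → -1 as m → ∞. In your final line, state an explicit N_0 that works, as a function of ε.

Let ε > 0 be given. For m ≥ 1, |(-3m - 4)/(3m + 11) + 1| = |21|/(3(3m + 11)) = 21/(3(3m + 11)).
Since 3m + 11 ≥ 3m for m ≥ 1, this is ≤ 21/(3·3m) = (7/3)/m.
So |(-3m - 4)/(3m + 11) + 1| < ε whenever m > (7/3)/ε.
Take N_0 = (7/3)/ε. If m > N_0 then |(-3m - 4)/(3m + 11) + 1| ≤ (7/3)/m < ε.

N_0 = (7/3)/ε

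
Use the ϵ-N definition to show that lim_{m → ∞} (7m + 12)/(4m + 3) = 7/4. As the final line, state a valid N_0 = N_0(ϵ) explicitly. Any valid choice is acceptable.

N_0 = (27/16)/ϵ

Suppose ϵ > 0. For m ≥ 1, |(7m + 12)/(4m + 3) − (7/4)| = |27|/(4(4m + 3)) = 27/(4(4m + 3)).
Since 4m + 3 ≥ 4m for m ≥ 1, this is ≤ 27/(4·4m) = (27/16)/m.
So |(7m + 12)/(4m + 3) − (7/4)| < ϵ whenever m > (27/16)/ϵ.
Take N_0 = (27/16)/ϵ. If m > N_0 then |(7m + 12)/(4m + 3) − (7/4)| ≤ (27/16)/m < ϵ.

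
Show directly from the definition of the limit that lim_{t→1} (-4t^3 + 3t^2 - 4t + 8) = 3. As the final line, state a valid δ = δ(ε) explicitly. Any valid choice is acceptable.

Fix ε > 0. We want δ > 0 such that 0 < |t − 1| < δ implies |(-4t^3 + 3t^2 - 4t + 8) − 3| < ε.
(-4t^3 + 3t^2 - 4t + 8) − 3 = -4t^3 + 3t^2 - 4t + 5 = (t − 1)(-4t^2 - t - 5).
So |(-4t^3 + 3t^2 - 4t + 8) − 3| = |t − 1|·|-4t^2 - t - 5|.
Require δ ≤ 1. Then |t − 1| < 1 gives |t| < 2, and by the triangle inequality |-4t^2 - t - 5| ≤ 4·2^2 + 2 + 5 = 23.
Hence |(-4t^3 + 3t^2 - 4t + 8) − 3| ≤ 23|t − 1| < ε provided |t − 1| < ε/23.
Take δ = min(1, ε/23). Then 0 < |t − 1| < δ gives both |t − 1| < 1 and |t − 1| < ε/23, so |(-4t^3 + 3t^2 - 4t + 8) − 3| < ε.

δ = min(1, ε/23)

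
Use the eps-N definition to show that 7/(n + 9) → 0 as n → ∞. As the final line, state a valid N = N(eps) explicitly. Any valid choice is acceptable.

Fix eps > 0. For n ≥ 1, |7/(n + 9) − 0| = 7/(n + 9) ≤ 7/n.
We need 7/n < eps, i.e. n > 7/eps.
Take N = 7/eps. If n > N then |7/(n + 9)| ≤ 7/n < eps.

N = 7/eps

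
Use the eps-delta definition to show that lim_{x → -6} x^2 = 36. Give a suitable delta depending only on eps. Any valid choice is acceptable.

delta = min(1, eps/13)

Let eps > 0 be given. We seek delta > 0 with 0 < |x + 6| < delta ⇒ |x^2 − 36| < eps.
Factor: x^2 − 36 = (x + 6)(x - 6), so |x^2 − 36| = |x + 6|·|x - 6|.
Impose delta ≤ 1 so that |x| < 7; then |x - 6| ≤ 13.
Hence |x^2 − 36| ≤ 13|x + 6|, which is < eps once |x + 6| < eps/13.
Take delta = min(1, eps/13). If 0 < |x + 6| < delta then both bounds hold and |x^2 − 36| ≤ 13|x + 6| < 13·(eps/13) = eps.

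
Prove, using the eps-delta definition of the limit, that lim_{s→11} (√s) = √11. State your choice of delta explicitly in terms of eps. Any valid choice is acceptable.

Fix eps > 0. We want delta > 0 such that 0 < |s − 11| < delta implies |√s − √11| < eps.
Rationalise: √s − √11 = (s − 11)/(√s + √11), so |√s − √11| = |s − 11|/(√s + √11).
Restrict delta ≤ 11 so that |s − 11| < 11 forces s > 0, and then √s + √11 > √11.
Hence |√s − √11| < |s − 11|/√11, which is < eps once |s − 11| < √11·eps.
Take delta = min(11, √11·eps). If 0 < |s − 11| < delta then s > 0 and |√s − √11| < |s − 11|/√11 < eps.

delta = min(11, √11·eps)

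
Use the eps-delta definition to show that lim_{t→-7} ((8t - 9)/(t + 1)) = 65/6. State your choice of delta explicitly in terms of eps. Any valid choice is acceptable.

delta = min(3, (18/17)eps)

Fix eps > 0. We want delta > 0 with 0 < |t + 7| < delta ⇒ |(8t - 9)/(t + 1) − (65/6)| < eps.
Combining over a common denominator, (8t - 9)/(t + 1) − (65/6) = [(8t - 9)·(-6) − (-65)·(t + 1)] / [(-6)·(t + 1)] = 17(t + 7) / ((-6)(t + 1)).
So |(8t - 9)/(t + 1) − (65/6)| = 17|t + 7| / (6·|t + 1|).
Require delta ≤ 3, so |t + 1| ≥ |-6| − |t + 7| > 6 − 3 = 3.
Hence |(8t - 9)/(t + 1) − (65/6)| < 17|t + 7|/(6·3) = (17/18)|t + 7|, which is < eps once |t + 7| < (18/17)eps.
Take delta = min(3, (18/17)eps). Then 0 < |t + 7| < delta forces both bounds, so |(8t - 9)/(t + 1) − (65/6)| < eps.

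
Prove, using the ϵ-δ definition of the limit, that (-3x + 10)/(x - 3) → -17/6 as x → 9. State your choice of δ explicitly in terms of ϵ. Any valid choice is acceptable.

Suppose ϵ > 0. We want δ > 0 with 0 < |x − 9| < δ ⇒ |(-3x + 10)/(x - 3) + 17/6| < ϵ.
Combining over a common denominator, (-3x + 10)/(x - 3) + 17/6 = [(-3x + 10)·6 − (-17)·(x - 3)] / [6·(x - 3)] = -1(x − 9) / (6(x - 3)).
So |(-3x + 10)/(x - 3) + 17/6| = |x − 9| / (6·|x − 3|).
Restrict δ ≤ 3. Then |x − 9| < 3 gives |x − 3| = |(x − 9) + 6| ≥ 6 − 3 = 3.
Hence |(-3x + 10)/(x - 3) + 17/6| < |x − 9|/(6·3) = (1/18)|x − 9|, which is < ϵ once |x − 9| < 18ϵ.
Take δ = min(3, 18ϵ). Then 0 < |x − 9| < δ forces both bounds, so |(-3x + 10)/(x - 3) + 17/6| < ϵ.

δ = min(3, 18ϵ)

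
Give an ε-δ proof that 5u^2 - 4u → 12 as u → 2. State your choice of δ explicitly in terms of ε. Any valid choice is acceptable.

δ = min(1, ε/21)

Let ε > 0 be given. We want δ > 0 such that 0 < |u − 2| < δ implies |(5u^2 - 4u) − 12| < ε.
(5u^2 - 4u) − 12 = 5u^2 - 4u - 12 = (u − 2)(5u + 6).
So |(5u^2 - 4u) − 12| = |u − 2|·|5u + 6|.
Assume first that |u − 2| < 1, so |u| < 3. Then |5u + 6| ≤ 5·3 + 6 = 21.
Hence |(5u^2 - 4u) − 12| ≤ 21|u − 2| < ε provided |u − 2| < ε/21.
Choosing δ = min(1, ε/21) ensures both conditions, hence |(5u^2 - 4u) − 12| < ε.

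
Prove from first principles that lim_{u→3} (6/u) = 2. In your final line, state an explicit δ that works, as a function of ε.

δ = min(3/2, (3/4)ε)

Fix ε > 0. We seek δ > 0 such that 0 < |u − 3| < δ implies |6/u − 2| < ε.
|6/u − 2| = 6·|3 − u|/(3·|u|) = 6|u − 3|/(3|u|).
Require δ ≤ 3/2 so that |u| > 3 − 3/2 = 3/2, hence 3|u| > 9/2.
Then |6/u − 2| < 6|u − 3|/(9/2), which is < ε when |u − 3| < (3/4)ε.
Take δ = min(3/2, (3/4)ε). Then 0 < |u − 3| < δ gives both |u − 3| < 3/2 and |u − 3| < (3/4)ε, so |6/u − 2| < ε.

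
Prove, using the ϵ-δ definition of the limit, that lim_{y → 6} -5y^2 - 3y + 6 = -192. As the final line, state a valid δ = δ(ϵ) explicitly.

δ = min(1, ϵ/68)

Suppose ϵ > 0. We want δ > 0 such that 0 < |y − 6| < δ implies |(-5y^2 - 3y + 6) + 192| < ϵ.
(-5y^2 - 3y + 6) + 192 = -5y^2 - 3y + 198 = (y − 6)(-5y - 33).
So |(-5y^2 - 3y + 6) + 192| = |y − 6|·|-5y - 33|.
Assume first that |y − 6| < 1, so |y| < 7. Then |-5y - 33| ≤ 5·7 + 33 = 68.
Hence |(-5y^2 - 3y + 6) + 192| ≤ 68|y − 6| < ϵ provided |y − 6| < ϵ/68.
Take δ = min(1, ϵ/68). Then 0 < |y − 6| < δ gives both |y − 6| < 1 and |y − 6| < ϵ/68, so |(-5y^2 - 3y + 6) + 192| < ϵ.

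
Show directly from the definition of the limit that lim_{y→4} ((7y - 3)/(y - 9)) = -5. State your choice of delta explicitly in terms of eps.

delta = min(5/2, (5/24)eps)

Let eps > 0 be given. We want delta > 0 with 0 < |y − 4| < delta ⇒ |(7y - 3)/(y - 9) + 5| < eps.
Combining over a common denominator, (7y - 3)/(y - 9) + 5 = [(7y - 3)·(-5) − 25·(y - 9)] / [(-5)·(y - 9)] = -60(y − 4) / ((-5)(y - 9)).
So |(7y - 3)/(y - 9) + 5| = 60|y − 4| / (5·|y − 9|).
Restrict delta ≤ 5/2. Then |y − 4| < 5/2 gives |y − 9| = |(y − 4) + (-5)| ≥ 5 − 5/2 = 5/2.
Hence |(7y - 3)/(y - 9) + 5| < 60|y − 4|/(5·(5/2)) = (24/5)|y − 4|, which is < eps once |y − 4| < (5/24)eps.
Take delta = min(5/2, (5/24)eps). Then 0 < |y − 4| < delta forces both bounds, so |(7y - 3)/(y - 9) + 5| < eps.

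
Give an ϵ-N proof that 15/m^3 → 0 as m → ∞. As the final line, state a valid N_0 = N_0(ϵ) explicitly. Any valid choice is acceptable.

N_0 = (15/ϵ)^{1/3}

Let ϵ > 0. For m ≥ 1, |15/m^3 − 0| = 15/m^3.
15/m^3 < ϵ ⇔ m^3 > 15/ϵ ⇔ m > (15/ϵ)^{1/3}.
Take N_0 = (15/ϵ)^{1/3}. Then m > N_0 implies 15/m^3 < ϵ.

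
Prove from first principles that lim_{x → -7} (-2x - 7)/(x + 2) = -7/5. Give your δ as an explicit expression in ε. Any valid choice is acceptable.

δ = min(5/2, (25/6)ε)

Suppose ε > 0. We want δ > 0 with 0 < |x + 7| < δ ⇒ |(-2x - 7)/(x + 2) + 7/5| < ε.
Combining over a common denominator, (-2x - 7)/(x + 2) + 7/5 = [(-2x - 7)·(-5) − 7·(x + 2)] / [(-5)·(x + 2)] = 3(x + 7) / ((-5)(x + 2)).
So |(-2x - 7)/(x + 2) + 7/5| = 3|x + 7| / (5·|x + 2|).
Restrict δ ≤ 5/2. Then |x + 7| < 5/2 gives |x + 2| = |(x + 7) + (-5)| ≥ 5 − 5/2 = 5/2.
Hence |(-2x - 7)/(x + 2) + 7/5| < 3|x + 7|/(5·(5/2)) = (6/25)|x + 7|, which is < ε once |x + 7| < (25/6)ε.
Take δ = min(5/2, (25/6)ε). Then 0 < |x + 7| < δ forces both bounds, so |(-2x - 7)/(x + 2) + 7/5| < ε.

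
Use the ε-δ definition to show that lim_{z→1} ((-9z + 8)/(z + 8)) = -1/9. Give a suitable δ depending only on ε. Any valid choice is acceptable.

Let ε > 0 be given. We want δ > 0 with 0 < |z − 1| < δ ⇒ |(-9z + 8)/(z + 8) + 1/9| < ε.
Combining over a common denominator, (-9z + 8)/(z + 8) + 1/9 = [(-9z + 8)·9 − (-1)·(z + 8)] / [9·(z + 8)] = -80(z − 1) / (9(z + 8)).
So |(-9z + 8)/(z + 8) + 1/9| = 80|z − 1| / (9·|z + 8|).
Require δ ≤ 9/2, so |z + 8| ≥ |9| − |z − 1| > 9 − 9/2 = 9/2.
Hence |(-9z + 8)/(z + 8) + 1/9| < 80|z − 1|/(9·(9/2)) = (160/81)|z − 1|, which is < ε once |z − 1| < (81/160)ε.
Take δ = min(9/2, (81/160)ε). Then 0 < |z − 1| < δ forces both bounds, so |(-9z + 8)/(z + 8) + 1/9| < ε.

δ = min(9/2, (81/160)ε)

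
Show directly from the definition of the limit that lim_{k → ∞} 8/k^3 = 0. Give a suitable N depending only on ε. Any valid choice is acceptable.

Fix ε > 0. For k ≥ 1, |8/k^3 − 0| = 8/k^3.
8/k^3 < ε ⇔ k^3 > 8/ε ⇔ k > (8/ε)^{1/3}.
Take N = (8/ε)^{1/3}. Then k > N implies 8/k^3 < ε.

N = (8/ε)^{1/3}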